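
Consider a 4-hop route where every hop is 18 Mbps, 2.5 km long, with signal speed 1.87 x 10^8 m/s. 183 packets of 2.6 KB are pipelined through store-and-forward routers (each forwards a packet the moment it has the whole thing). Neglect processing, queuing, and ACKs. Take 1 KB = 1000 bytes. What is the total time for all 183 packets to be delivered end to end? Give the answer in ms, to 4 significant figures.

Per-hop transmission t_tx = L/R = 20800/18000000 = 1.15556 ms.
Per-hop propagation t_prop = 2500/187000000 = 0.013369 ms.
Pipeline fill: first packet needs 4·t_tx to clear all hops; remaining 182 packets each add one t_tx.
Total = (4+183-1)·t_tx + 4·t_prop = 186·1.15556 + 4·0.013369 = 215.0 ms.

215.0 ms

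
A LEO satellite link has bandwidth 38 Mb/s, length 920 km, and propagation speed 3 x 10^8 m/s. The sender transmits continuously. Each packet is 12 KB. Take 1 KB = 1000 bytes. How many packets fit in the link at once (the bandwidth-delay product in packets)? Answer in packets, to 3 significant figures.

1.21 packets

Propagation delay = 920000 / 300000000 = 0.00306667 s.
BDP = R × t_prop = 38000000 × 0.00306667 = 116533 bits.
In packets of 96000 bits: 1.21 packets.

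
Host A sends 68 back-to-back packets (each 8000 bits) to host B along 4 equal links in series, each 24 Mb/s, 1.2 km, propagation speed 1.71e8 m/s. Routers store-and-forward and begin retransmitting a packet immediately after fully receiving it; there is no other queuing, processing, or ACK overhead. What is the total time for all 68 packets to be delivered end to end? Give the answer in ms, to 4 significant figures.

23.69 ms

Per-hop transmission t_tx = L/R = 8000/24000000 = 0.333333 ms.
Per-hop propagation t_prop = 1200/171000000 = 0.00701754 ms.
Pipeline fill: first packet needs 4·t_tx to clear all hops; remaining 67 packets each add one t_tx.
Total = (4+68-1)·t_tx + 4·t_prop = 71·0.333333 + 4·0.00701754 = 23.69 ms.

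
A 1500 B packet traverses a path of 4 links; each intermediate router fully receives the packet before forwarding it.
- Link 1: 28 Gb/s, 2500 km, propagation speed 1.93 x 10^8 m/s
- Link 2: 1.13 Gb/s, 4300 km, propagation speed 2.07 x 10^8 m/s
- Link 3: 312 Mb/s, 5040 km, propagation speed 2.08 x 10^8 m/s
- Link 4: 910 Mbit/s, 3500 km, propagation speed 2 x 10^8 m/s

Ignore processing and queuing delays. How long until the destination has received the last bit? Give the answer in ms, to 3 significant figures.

75.5 ms

L = 1500 × 8 = 12000 bits.
Transmission delays (L/R per hop): 0.000428571, 0.0106195, 0.0384615, 0.0131868 ms; sum = 0.0626964 ms.
Propagation delays (d/s per hop): 12.9534, 20.7729, 24.2308, 17.5 ms; sum = 75.4571 ms.
End-to-end = 75.5 ms.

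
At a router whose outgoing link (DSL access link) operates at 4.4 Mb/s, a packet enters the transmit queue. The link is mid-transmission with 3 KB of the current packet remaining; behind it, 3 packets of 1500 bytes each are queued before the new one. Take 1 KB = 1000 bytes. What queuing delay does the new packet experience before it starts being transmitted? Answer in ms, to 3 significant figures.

Each queued packet: L/R = 12000/4400000 = 2.72727 ms.
3 queued → 8.18182 ms.
Plus remaining 24000 bits of current packet: 5.45455 ms.
Queuing delay = 13.6 ms.

13.6 ms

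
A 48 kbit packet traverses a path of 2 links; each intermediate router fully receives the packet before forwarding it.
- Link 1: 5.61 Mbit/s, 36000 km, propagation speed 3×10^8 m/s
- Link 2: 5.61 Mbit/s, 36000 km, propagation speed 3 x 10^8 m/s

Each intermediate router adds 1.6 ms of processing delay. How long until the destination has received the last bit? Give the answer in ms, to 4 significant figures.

258.7 ms

L = 48000 bits.
Transmission delay per hop = L/R = 48000/5610000 = 8.55615 ms; 2 hops → 17.1123 ms.
Propagation delays (d/s per hop): 120, 120 ms; sum = 240 ms.
Processing at 1 router(s): 1 × 1.6 ms = 1.6 ms.
End-to-end = 258.7 ms.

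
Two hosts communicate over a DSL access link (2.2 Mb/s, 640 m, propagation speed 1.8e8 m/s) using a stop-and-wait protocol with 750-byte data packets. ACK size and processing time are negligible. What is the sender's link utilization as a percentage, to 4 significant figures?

t_tx = L/R = 6000/2200000 = 0.00272727 s.
t_prop = 640/180000000 = 3.55556e-06 s; RTT = 7.11111e-06 s.
Cycle = t_tx + RTT = 0.00273438 s.
Utilization = t_tx / cycle = 0.00272727/0.00273438 = 99.74 %.

99.74 %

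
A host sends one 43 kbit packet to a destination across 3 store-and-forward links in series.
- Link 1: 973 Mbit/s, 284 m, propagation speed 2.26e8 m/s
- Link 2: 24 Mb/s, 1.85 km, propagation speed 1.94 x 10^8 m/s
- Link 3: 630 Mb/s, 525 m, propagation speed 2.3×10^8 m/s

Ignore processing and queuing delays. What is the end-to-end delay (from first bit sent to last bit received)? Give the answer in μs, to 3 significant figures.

L = 43000 bits.
Transmission delays (L/R per hop): 44.1932, 1791.67, 68.254 μs; sum = 1904.11 μs.
Propagation delays (d/s per hop): 1.25664, 9.53608, 2.28261 μs; sum = 13.0753 μs.
End-to-end = 1920 μs.

1920 μs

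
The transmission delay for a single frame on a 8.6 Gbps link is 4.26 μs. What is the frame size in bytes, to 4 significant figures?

4580 bytes

L = R × t_tx = 8600000000 b/s × 4.26e-06 s = 36636 bits.
In bytes: 36636 / 8 = 4580 bytes.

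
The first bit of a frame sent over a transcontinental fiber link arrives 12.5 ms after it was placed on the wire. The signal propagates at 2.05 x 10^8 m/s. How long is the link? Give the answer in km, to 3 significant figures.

2560 km

d = s × t_prop = 2.05e+08 × 0.0125 = 2560 km.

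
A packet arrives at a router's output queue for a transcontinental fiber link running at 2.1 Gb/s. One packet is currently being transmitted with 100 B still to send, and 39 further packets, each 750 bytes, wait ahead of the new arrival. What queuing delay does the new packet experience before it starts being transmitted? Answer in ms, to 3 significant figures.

0.112 ms

Each queued packet: L/R = 6000/2100000000 = 0.00285714 ms.
39 queued → 0.111429 ms.
Plus remaining 800 bits of current packet: 0.000380952 ms.
Queuing delay = 0.112 ms.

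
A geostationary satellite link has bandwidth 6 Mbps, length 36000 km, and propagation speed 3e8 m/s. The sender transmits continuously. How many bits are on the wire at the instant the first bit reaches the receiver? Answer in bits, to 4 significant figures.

Propagation delay = 36000000 / 300000000 = 0.12 s.
BDP = R × t_prop = 6000000 × 0.12 = 720000 bits.

720000 bits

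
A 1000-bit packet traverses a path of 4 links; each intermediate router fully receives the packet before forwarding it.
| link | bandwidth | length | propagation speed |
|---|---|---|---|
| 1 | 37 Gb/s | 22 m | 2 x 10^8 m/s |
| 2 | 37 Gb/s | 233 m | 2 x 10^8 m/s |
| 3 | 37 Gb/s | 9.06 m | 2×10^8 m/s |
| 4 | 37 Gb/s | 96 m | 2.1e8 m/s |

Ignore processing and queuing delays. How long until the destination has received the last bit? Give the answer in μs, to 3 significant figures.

1.89 μs

Transmission delay per hop = L/R = 1000/37000000000 = 0.027027 μs; 4 hops → 0.108108 μs.
Propagation delays (d/s per hop): 0.11, 1.165, 0.0453, 0.457143 μs; sum = 1.77744 μs.
End-to-end = 1.89 μs.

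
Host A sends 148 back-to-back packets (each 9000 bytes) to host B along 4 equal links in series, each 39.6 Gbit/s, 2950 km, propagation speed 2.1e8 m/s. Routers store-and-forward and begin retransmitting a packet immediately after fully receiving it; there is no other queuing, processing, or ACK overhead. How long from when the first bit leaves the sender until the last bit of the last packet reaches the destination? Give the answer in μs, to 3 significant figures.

56500 μs

Per-hop transmission t_tx = L/R = 72000/39600000000 = 1.81818 μs.
Per-hop propagation t_prop = 2950000/210000000 = 14047.6 μs.
Pipeline fill: first packet needs 4·t_tx to clear all hops; remaining 147 packets each add one t_tx.
Total = (4+148-1)·t_tx + 4·t_prop = 151·1.81818 + 4·14047.6 = 56500 μs.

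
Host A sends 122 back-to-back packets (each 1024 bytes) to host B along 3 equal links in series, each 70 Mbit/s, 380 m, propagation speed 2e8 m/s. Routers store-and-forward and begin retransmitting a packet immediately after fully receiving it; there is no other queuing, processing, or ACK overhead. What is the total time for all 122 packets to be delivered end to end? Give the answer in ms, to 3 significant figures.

Per-hop transmission t_tx = L/R = 8192/70000000 = 0.117029 ms.
Per-hop propagation t_prop = 380/200000000 = 0.0019 ms.
Pipeline fill: first packet needs 3·t_tx to clear all hops; remaining 121 packets each add one t_tx.
Total = (3+122-1)·t_tx + 3·t_prop = 124·0.117029 + 3·0.0019 = 14.5 ms.

14.5 ms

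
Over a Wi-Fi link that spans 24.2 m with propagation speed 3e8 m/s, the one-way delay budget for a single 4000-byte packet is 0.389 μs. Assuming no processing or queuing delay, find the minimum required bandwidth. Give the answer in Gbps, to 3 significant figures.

L = 32000 bits.
Propagation delay = 24.2 / 300000000 = 0.0806667 μs.
Transmission budget = 0.389 − 0.0806667 = 0.308333 μs.
R ≥ L / t_tx = 32000 bits / 3.08333e-07 s = 104 Gbps.

104 Gbps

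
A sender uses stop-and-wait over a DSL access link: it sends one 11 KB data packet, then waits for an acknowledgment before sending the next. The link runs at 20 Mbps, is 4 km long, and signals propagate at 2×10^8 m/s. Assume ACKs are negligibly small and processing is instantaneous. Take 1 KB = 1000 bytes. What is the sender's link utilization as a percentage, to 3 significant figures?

t_tx = L/R = 88000/20000000 = 0.0044 s.
t_prop = 4000/200000000 = 2e-05 s; RTT = 4e-05 s.
Cycle = t_tx + RTT = 0.00444 s.
Utilization = t_tx / cycle = 0.0044/0.00444 = 99.1 %.

99.1 %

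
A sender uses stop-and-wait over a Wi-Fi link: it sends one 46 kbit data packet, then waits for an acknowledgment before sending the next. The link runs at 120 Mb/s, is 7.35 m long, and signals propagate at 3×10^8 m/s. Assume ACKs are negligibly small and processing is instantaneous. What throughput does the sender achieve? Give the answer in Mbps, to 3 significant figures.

t_tx = L/R = 46000/120000000 = 0.000383333 s.
t_prop = 7.35/300000000 = 2.45e-08 s; RTT = 4.9e-08 s.
Cycle = t_tx + RTT = 0.000383382 s.
Throughput = L / cycle = 46000 / 0.000383382 = 120 Mbps.

120 Mbps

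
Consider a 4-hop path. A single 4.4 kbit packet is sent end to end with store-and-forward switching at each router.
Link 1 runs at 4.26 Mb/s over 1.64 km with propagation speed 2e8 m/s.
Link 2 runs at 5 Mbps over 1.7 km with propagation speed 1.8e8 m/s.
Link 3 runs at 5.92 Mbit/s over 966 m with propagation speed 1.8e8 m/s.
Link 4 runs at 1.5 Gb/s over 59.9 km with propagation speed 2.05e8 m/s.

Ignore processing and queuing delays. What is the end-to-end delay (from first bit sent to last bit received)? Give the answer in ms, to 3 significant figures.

2.97 ms

L = 4400 bits.
Transmission delays (L/R per hop): 1.03286, 0.88, 0.743243, 0.00293333 ms; sum = 2.65904 ms.
Propagation delays (d/s per hop): 0.0082, 0.00944444, 0.00536667, 0.292195 ms; sum = 0.315206 ms.
End-to-end = 2.97 ms.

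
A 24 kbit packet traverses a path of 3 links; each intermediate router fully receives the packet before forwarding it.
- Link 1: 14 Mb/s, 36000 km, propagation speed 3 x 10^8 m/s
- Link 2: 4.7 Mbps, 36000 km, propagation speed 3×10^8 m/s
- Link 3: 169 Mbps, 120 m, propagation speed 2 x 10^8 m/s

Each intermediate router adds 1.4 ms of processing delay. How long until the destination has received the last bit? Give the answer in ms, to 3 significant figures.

250 ms

L = 24000 bits.
Transmission delays (L/R per hop): 1.71429, 5.10638, 0.142012 ms; sum = 6.96268 ms.
Propagation delays (d/s per hop): 120, 120, 0.0006 ms; sum = 240.001 ms.
Processing at 2 router(s): 2 × 1.4 ms = 2.8 ms.
End-to-end = 250 ms.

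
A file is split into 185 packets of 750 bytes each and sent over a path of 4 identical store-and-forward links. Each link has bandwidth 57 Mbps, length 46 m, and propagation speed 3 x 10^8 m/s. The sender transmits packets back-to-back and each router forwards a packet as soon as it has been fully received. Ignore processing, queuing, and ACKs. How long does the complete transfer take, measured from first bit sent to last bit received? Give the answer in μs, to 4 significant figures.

Per-hop transmission t_tx = L/R = 6000/57000000 = 105.263 μs.
Per-hop propagation t_prop = 46/300000000 = 0.153333 μs.
Pipeline fill: first packet needs 4·t_tx to clear all hops; remaining 184 packets each add one t_tx.
Total = (4+185-1)·t_tx + 4·t_prop = 188·105.263 + 4·0.153333 = 19790 μs.

19790 μs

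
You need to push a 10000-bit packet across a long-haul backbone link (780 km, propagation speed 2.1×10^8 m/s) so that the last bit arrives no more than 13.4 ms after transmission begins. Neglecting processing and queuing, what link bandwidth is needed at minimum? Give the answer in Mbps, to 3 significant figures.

Propagation delay = 780000 / 210000000 = 3.71429 ms.
Transmission budget = 13.4 − 3.71429 = 9.68571 ms.
R ≥ L / t_tx = 10000 bits / 0.00968571 s = 1.03 Mbps.

1.03 Mbps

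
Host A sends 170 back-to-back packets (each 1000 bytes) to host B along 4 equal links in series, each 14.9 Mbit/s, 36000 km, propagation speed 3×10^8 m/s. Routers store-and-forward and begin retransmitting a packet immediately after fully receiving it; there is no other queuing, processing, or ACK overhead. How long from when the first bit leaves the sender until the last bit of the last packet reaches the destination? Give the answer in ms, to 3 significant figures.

Per-hop transmission t_tx = L/R = 8000/14900000 = 0.536913 ms.
Per-hop propagation t_prop = 36000000/300000000 = 120 ms.
Pipeline fill: first packet needs 4·t_tx to clear all hops; remaining 169 packets each add one t_tx.
Total = (4+170-1)·t_tx + 4·t_prop = 173·0.536913 + 4·120 = 573 ms.

573 ms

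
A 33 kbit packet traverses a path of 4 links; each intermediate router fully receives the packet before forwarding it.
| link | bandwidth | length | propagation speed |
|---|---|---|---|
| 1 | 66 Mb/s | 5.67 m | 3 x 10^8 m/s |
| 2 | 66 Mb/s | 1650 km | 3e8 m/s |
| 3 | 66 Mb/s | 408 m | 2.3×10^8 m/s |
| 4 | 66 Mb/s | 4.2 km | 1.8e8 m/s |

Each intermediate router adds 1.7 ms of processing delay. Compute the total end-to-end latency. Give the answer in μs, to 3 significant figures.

L = 33000 bits.
Transmission delay per hop = L/R = 33000/66000000 = 500 μs; 4 hops → 2000 μs.
Propagation delays (d/s per hop): 0.0189, 5500, 1.77391, 23.3333 μs; sum = 5525.13 μs.
Processing at 3 router(s): 3 × 1.7 ms = 5100 μs.
End-to-end = 12600 μs.

12600 μs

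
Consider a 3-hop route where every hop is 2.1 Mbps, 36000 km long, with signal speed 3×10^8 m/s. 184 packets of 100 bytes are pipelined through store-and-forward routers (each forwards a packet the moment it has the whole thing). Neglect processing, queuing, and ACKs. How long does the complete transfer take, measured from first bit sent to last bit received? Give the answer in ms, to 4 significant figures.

430.9 ms

Per-hop transmission t_tx = L/R = 800/2100000 = 0.380952 ms.
Per-hop propagation t_prop = 36000000/300000000 = 120 ms.
Pipeline fill: first packet needs 3·t_tx to clear all hops; remaining 183 packets each add one t_tx.
Total = (3+184-1)·t_tx + 3·t_prop = 186·0.380952 + 3·120 = 430.9 ms.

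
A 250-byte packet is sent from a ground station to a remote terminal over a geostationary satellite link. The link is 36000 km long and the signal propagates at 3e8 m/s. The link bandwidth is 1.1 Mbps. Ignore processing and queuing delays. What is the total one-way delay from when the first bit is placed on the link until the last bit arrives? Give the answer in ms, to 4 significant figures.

L = 250 × 8 = 2000 bits.
Transmission delay = L/R = 2000 / 1100000 = 1.81818 ms.
Propagation delay = d/s = 36000000 m / 300000000 m/s = 120 ms.
Total = 121.8 ms.

121.8 ms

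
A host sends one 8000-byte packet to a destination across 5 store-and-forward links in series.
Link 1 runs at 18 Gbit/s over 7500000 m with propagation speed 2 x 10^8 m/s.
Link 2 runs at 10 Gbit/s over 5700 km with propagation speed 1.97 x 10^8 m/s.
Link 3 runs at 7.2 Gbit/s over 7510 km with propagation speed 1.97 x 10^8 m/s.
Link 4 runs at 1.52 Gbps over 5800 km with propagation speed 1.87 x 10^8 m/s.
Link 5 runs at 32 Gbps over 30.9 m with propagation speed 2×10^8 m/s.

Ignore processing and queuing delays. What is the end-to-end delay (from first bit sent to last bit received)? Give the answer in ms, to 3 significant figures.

L = 8000 × 8 = 64000 bits.
Transmission delays (L/R per hop): 0.00355556, 0.0064, 0.00888889, 0.0421053, 0.002 ms; sum = 0.0629497 ms.
Propagation delays (d/s per hop): 37.5, 28.934, 38.1218, 31.016, 0.0001545 ms; sum = 135.572 ms.
End-to-end = 136 ms.

136 ms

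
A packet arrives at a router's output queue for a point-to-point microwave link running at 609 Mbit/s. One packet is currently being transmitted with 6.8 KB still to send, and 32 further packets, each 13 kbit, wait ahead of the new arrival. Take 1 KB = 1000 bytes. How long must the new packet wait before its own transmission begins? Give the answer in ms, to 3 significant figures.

0.772 ms

Each queued packet: L/R = 13000/609000000 = 0.0213465 ms.
32 queued → 0.683087 ms.
Plus remaining 54400 bits of current packet: 0.0893268 ms.
Queuing delay = 0.772 ms.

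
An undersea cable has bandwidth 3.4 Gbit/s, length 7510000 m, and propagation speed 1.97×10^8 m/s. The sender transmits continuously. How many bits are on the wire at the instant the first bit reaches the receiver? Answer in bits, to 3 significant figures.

Propagation delay = 7510000 / 197000000 = 0.0381218 s.
BDP = R × t_prop = 3400000000 × 0.0381218 = 129614000 bits.

130000000 bits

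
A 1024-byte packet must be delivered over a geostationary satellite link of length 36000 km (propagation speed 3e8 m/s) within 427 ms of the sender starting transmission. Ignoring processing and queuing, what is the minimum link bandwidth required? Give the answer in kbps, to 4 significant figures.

26.68 kbps

L = 8192 bits.
Propagation delay = 36000000 / 300000000 = 120 ms.
Transmission budget = 427 − 120 = 307 ms.
R ≥ L / t_tx = 8192 bits / 0.307 s = 26.68 kbps.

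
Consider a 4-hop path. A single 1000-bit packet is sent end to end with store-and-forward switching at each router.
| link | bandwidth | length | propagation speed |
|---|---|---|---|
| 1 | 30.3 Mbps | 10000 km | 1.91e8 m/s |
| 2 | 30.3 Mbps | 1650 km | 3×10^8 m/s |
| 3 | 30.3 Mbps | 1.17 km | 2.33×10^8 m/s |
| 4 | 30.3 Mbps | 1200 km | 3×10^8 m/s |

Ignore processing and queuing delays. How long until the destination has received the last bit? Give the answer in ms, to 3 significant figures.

Transmission delay per hop = L/R = 1000/30300000 = 0.0330033 ms; 4 hops → 0.132013 ms.
Propagation delays (d/s per hop): 52.356, 5.5, 0.00502146, 4 ms; sum = 61.861 ms.
End-to-end = 62.0 ms.

62.0 ms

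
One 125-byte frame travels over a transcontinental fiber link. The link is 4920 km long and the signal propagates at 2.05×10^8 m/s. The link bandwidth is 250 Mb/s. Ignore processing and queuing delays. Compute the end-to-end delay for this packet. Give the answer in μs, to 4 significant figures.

L = 125 × 8 = 1000 bits.
Transmission delay = L/R = 1000 / 250000000 = 4 μs.
Propagation delay = d/s = 4920000 m / 2.05e+08 m/s = 24000 μs.
Total = 24000 μs.

24000 μs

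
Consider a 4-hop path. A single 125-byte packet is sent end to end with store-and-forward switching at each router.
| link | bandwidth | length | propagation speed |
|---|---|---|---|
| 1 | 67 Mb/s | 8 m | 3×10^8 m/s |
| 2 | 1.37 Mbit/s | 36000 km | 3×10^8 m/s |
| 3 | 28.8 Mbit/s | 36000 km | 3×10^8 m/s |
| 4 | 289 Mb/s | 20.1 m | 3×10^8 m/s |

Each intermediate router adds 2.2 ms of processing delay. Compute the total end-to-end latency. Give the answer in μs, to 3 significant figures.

L = 125 × 8 = 1000 bits.
Transmission delays (L/R per hop): 14.9254, 729.927, 34.7222, 3.46021 μs; sum = 783.035 μs.
Propagation delays (d/s per hop): 0.0266667, 120000, 120000, 0.067 μs; sum = 240000 μs.
Processing at 3 router(s): 3 × 2.2 ms = 6600 μs.
End-to-end = 247000 μs.

247000 μs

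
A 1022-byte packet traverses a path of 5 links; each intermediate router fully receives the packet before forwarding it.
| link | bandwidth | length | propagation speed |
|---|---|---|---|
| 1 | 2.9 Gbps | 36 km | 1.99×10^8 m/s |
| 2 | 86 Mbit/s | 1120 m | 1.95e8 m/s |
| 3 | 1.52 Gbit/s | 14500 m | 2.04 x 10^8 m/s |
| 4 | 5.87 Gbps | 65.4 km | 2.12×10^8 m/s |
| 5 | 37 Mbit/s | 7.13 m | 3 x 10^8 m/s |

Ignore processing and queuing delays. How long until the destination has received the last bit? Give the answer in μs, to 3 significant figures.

L = 1022 × 8 = 8176 bits.
Transmission delays (L/R per hop): 2.81931, 95.0698, 5.37895, 1.39284, 220.973 μs; sum = 325.634 μs.
Propagation delays (d/s per hop): 180.905, 5.74359, 71.0784, 308.491, 0.0237667 μs; sum = 566.241 μs.
End-to-end = 892 μs.

892 μs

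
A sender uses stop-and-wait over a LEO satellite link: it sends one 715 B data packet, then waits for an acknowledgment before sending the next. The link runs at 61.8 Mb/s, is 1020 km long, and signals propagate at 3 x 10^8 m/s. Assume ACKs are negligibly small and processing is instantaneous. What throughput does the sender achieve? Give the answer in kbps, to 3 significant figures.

t_tx = L/R = 5720/61800000 = 9.25566e-05 s.
t_prop = 1020000/300000000 = 0.0034 s; RTT = 0.0068 s.
Cycle = t_tx + RTT = 0.00689256 s.
Throughput = L / cycle = 5720 / 0.00689256 = 830 kbps.

830 kbps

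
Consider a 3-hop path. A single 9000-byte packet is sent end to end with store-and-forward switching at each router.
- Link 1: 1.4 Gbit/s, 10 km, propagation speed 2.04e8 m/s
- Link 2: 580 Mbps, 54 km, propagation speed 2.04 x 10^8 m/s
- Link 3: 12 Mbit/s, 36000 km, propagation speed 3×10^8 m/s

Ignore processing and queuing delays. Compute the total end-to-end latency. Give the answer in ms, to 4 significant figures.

126.5 ms

L = 9000 × 8 = 72000 bits.
Transmission delays (L/R per hop): 0.0514286, 0.124138, 6 ms; sum = 6.17557 ms.
Propagation delays (d/s per hop): 0.0490196, 0.264706, 120 ms; sum = 120.314 ms.
End-to-end = 126.5 ms.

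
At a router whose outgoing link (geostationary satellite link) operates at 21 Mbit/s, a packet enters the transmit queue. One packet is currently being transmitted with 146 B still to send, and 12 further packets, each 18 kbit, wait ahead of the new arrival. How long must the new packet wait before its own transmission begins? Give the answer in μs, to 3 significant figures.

Each queued packet: L/R = 18000/21000000 = 857.143 μs.
12 queued → 10285.7 μs.
Plus remaining 1168 bits of current packet: 55.619 μs.
Queuing delay = 10300 μs.

10300 μs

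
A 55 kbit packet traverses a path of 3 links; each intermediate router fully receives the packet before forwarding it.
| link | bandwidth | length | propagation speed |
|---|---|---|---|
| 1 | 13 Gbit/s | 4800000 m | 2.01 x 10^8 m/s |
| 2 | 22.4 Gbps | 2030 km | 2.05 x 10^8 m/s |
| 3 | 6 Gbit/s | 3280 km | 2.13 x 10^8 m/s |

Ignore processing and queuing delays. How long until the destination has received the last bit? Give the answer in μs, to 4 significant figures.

49200 μs

L = 55000 bits.
Transmission delays (L/R per hop): 4.23077, 2.45536, 9.16667 μs; sum = 15.8528 μs.
Propagation delays (d/s per hop): 23880.6, 9902.44, 15399.1 μs; sum = 49182.1 μs.
End-to-end = 49200 μs.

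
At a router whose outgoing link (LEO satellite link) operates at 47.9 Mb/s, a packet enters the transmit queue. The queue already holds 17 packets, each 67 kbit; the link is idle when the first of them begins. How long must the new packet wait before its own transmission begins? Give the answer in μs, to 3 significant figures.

Each queued packet: L/R = 67000/47900000 = 1398.75 μs.
17 queued → 23778.7 μs.
Queuing delay = 23800 μs.

23800 μs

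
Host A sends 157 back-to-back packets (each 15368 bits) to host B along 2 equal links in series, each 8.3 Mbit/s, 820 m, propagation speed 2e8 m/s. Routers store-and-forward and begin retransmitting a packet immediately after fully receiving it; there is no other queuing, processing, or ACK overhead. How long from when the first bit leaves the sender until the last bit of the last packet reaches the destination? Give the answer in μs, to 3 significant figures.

Per-hop transmission t_tx = L/R = 15368/8.3e+06 = 1851.57 μs.
Per-hop propagation t_prop = 820/200000000 = 4.1 μs.
Pipeline fill: first packet needs 2·t_tx to clear all hops; remaining 156 packets each add one t_tx.
Total = (2+157-1)·t_tx + 2·t_prop = 158·1851.57 + 2·4.1 = 293000 μs.

293000 μs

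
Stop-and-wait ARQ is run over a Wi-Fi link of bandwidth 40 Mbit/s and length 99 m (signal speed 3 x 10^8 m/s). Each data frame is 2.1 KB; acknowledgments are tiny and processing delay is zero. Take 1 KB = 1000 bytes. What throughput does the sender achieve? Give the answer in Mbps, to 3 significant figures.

39.9 Mbps

t_tx = L/R = 16800/40000000 = 0.00042 s.
t_prop = 99/300000000 = 3.3e-07 s; RTT = 6.6e-07 s.
Cycle = t_tx + RTT = 0.00042066 s.
Throughput = L / cycle = 16800 / 0.00042066 = 39.9 Mbps.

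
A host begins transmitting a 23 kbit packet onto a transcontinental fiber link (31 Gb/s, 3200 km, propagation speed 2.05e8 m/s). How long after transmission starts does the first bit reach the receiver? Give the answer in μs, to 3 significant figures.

15600 μs

First bit experiences only propagation delay: d/s = 3200000/2.05e+08 = 15600 μs.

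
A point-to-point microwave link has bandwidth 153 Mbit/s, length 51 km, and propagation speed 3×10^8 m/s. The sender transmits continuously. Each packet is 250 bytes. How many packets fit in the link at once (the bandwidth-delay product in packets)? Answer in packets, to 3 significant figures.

13.0 packets

Propagation delay = 51000 / 300000000 = 0.00017 s.
BDP = R × t_prop = 153000000 × 0.00017 = 26010 bits.
In packets of 2000 bits: 13.0 packets.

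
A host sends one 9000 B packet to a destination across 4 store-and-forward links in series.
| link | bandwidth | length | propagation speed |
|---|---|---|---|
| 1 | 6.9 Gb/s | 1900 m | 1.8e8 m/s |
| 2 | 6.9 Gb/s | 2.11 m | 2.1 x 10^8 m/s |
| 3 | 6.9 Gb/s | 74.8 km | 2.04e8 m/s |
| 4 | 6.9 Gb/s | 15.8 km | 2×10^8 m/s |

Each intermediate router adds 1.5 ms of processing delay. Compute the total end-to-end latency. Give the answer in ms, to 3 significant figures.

L = 9000 × 8 = 72000 bits.
Transmission delay per hop = L/R = 72000/6900000000 = 0.0104348 ms; 4 hops → 0.0417391 ms.
Propagation delays (d/s per hop): 0.0105556, 1.00476e-05, 0.366667, 0.079 ms; sum = 0.456232 ms.
Processing at 3 router(s): 3 × 1.5 ms = 4.5 ms.
End-to-end = 5.00 ms.

5.00 ms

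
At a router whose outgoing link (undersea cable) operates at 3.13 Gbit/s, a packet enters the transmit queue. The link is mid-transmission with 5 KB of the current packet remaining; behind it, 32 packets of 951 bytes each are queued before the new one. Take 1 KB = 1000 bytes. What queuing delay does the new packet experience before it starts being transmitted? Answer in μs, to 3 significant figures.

Each queued packet: L/R = 7608/3130000000 = 2.43067 μs.
32 queued → 77.7815 μs.
Plus remaining 40000 bits of current packet: 12.7796 μs.
Queuing delay = 90.6 μs.

90.6 μs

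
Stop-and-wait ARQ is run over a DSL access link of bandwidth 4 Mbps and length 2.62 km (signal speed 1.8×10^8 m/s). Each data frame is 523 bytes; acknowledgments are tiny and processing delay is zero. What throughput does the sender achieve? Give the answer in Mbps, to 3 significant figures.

t_tx = L/R = 4184/4000000 = 0.001046 s.
t_prop = 2620/180000000 = 1.45556e-05 s; RTT = 2.91111e-05 s.
Cycle = t_tx + RTT = 0.00107511 s.
Throughput = L / cycle = 4184 / 0.00107511 = 3.89 Mbps.

3.89 Mbps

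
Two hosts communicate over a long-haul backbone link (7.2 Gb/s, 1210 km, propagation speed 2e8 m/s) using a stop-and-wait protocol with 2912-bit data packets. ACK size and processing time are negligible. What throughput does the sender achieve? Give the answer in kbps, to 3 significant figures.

t_tx = L/R = 2912/7200000000 = 4.04444e-07 s.
t_prop = 1210000/200000000 = 0.00605 s; RTT = 0.0121 s.
Cycle = t_tx + RTT = 0.0121004 s.
Throughput = L / cycle = 2912 / 0.0121004 = 241 kbps.

241 kbps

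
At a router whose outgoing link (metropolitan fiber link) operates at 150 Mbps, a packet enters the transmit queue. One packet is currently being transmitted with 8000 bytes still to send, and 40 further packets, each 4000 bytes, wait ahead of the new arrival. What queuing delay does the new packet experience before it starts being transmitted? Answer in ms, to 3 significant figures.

8.96 ms

Each queued packet: L/R = 32000/150000000 = 0.213333 ms.
40 queued → 8.53333 ms.
Plus remaining 64000 bits of current packet: 0.426667 ms.
Queuing delay = 8.96 ms.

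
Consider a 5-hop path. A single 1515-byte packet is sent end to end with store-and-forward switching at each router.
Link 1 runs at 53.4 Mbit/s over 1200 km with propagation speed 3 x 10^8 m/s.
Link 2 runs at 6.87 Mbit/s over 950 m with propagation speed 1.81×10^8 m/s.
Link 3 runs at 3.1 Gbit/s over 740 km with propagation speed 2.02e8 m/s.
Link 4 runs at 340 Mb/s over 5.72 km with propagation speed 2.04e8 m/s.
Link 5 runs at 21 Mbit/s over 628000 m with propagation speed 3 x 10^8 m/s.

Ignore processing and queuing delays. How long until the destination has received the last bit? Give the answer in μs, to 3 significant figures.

12400 μs

L = 1515 × 8 = 12120 bits.
Transmission delays (L/R per hop): 226.966, 1764.19, 3.90968, 35.6471, 577.143 μs; sum = 2607.86 μs.
Propagation delays (d/s per hop): 4000, 5.24862, 3663.37, 28.0392, 2093.33 μs; sum = 9789.99 μs.
End-to-end = 12400 μs.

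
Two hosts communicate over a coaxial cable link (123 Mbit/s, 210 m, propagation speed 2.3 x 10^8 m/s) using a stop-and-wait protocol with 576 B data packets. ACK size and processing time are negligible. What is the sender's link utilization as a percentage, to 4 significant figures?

95.35 %

t_tx = L/R = 4608/123000000 = 3.74634e-05 s.
t_prop = 210/2.3e+08 = 9.13043e-07 s; RTT = 1.82609e-06 s.
Cycle = t_tx + RTT = 3.92895e-05 s.
Utilization = t_tx / cycle = 3.74634e-05/3.92895e-05 = 95.35 %.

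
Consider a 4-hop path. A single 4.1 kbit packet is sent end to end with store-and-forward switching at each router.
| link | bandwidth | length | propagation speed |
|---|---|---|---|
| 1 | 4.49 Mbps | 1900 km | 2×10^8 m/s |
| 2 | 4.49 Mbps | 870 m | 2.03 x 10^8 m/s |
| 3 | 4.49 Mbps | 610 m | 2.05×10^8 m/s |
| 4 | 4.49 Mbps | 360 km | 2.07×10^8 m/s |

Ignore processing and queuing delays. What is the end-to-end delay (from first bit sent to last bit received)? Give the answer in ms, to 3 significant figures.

L = 4100 bits.
Transmission delay per hop = L/R = 4100/4490000 = 0.91314 ms; 4 hops → 3.65256 ms.
Propagation delays (d/s per hop): 9.5, 0.00428571, 0.00297561, 1.73913 ms; sum = 11.2464 ms.
End-to-end = 14.9 ms.

14.9 ms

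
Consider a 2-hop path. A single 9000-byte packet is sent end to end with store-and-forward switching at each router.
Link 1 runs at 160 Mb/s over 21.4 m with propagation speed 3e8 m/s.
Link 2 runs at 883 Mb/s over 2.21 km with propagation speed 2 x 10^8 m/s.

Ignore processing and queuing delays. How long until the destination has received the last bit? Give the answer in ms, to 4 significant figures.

0.5427 ms

L = 9000 × 8 = 72000 bits.
Transmission delays (L/R per hop): 0.45, 0.0815402 ms; sum = 0.53154 ms.
Propagation delays (d/s per hop): 7.13333e-05, 0.01105 ms; sum = 0.0111213 ms.
End-to-end = 0.5427 ms.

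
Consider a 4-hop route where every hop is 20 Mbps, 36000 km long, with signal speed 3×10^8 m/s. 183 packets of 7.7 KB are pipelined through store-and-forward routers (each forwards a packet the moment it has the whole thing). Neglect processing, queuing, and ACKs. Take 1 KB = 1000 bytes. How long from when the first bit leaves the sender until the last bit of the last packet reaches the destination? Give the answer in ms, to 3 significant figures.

Per-hop transmission t_tx = L/R = 61600/20000000 = 3.08 ms.
Per-hop propagation t_prop = 36000000/300000000 = 120 ms.
Pipeline fill: first packet needs 4·t_tx to clear all hops; remaining 182 packets each add one t_tx.
Total = (4+183-1)·t_tx + 4·t_prop = 186·3.08 + 4·120 = 1050 ms.

1050 ms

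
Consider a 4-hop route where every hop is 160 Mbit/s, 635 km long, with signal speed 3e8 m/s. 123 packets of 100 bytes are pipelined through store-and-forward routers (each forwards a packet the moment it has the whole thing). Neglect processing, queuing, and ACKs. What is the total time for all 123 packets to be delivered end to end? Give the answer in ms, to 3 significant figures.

Per-hop transmission t_tx = L/R = 800/160000000 = 0.005 ms.
Per-hop propagation t_prop = 635000/300000000 = 2.11667 ms.
Pipeline fill: first packet needs 4·t_tx to clear all hops; remaining 122 packets each add one t_tx.
Total = (4+123-1)·t_tx + 4·t_prop = 126·0.005 + 4·2.11667 = 9.10 ms.

9.10 ms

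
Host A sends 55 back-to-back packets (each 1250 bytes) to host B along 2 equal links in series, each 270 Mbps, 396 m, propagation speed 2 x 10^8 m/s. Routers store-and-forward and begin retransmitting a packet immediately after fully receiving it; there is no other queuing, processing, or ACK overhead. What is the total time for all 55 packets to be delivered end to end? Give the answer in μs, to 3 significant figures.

2080 μs

Per-hop transmission t_tx = L/R = 10000/270000000 = 37.037 μs.
Per-hop propagation t_prop = 396/200000000 = 1.98 μs.
Pipeline fill: first packet needs 2·t_tx to clear all hops; remaining 54 packets each add one t_tx.
Total = (2+55-1)·t_tx + 2·t_prop = 56·37.037 + 2·1.98 = 2080 μs.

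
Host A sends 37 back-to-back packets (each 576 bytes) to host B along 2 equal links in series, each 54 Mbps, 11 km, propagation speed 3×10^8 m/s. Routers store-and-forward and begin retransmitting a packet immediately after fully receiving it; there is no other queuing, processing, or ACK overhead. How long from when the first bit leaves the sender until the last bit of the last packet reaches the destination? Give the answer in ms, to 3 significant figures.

3.32 ms

Per-hop transmission t_tx = L/R = 4608/54000000 = 0.0853333 ms.
Per-hop propagation t_prop = 11000/300000000 = 0.0366667 ms.
Pipeline fill: first packet needs 2·t_tx to clear all hops; remaining 36 packets each add one t_tx.
Total = (2+37-1)·t_tx + 2·t_prop = 38·0.0853333 + 2·0.0366667 = 3.32 ms.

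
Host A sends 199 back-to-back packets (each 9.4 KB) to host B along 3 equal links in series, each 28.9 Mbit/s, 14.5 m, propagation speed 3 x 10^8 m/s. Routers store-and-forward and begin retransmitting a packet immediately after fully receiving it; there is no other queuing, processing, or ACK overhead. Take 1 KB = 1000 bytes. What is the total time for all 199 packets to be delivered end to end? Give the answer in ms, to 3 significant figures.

523 ms

Per-hop transmission t_tx = L/R = 75200/28900000 = 2.60208 ms.
Per-hop propagation t_prop = 14.5/300000000 = 4.83333e-05 ms.
Pipeline fill: first packet needs 3·t_tx to clear all hops; remaining 198 packets each add one t_tx.
Total = (3+199-1)·t_tx + 3·t_prop = 201·2.60208 + 3·4.83333e-05 = 523 ms.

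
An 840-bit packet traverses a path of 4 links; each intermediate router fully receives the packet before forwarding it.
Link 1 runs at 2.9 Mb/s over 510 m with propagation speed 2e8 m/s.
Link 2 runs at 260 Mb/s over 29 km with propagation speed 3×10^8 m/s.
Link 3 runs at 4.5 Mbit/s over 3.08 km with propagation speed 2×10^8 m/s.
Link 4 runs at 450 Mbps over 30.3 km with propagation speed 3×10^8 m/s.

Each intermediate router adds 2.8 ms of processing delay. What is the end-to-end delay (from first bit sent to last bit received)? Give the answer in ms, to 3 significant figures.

9.10 ms

Transmission delays (L/R per hop): 0.289655, 0.00323077, 0.186667, 0.00186667 ms; sum = 0.481419 ms.
Propagation delays (d/s per hop): 0.00255, 0.0966667, 0.0154, 0.101 ms; sum = 0.215617 ms.
Processing at 3 router(s): 3 × 2.8 ms = 8.4 ms.
End-to-end = 9.10 ms.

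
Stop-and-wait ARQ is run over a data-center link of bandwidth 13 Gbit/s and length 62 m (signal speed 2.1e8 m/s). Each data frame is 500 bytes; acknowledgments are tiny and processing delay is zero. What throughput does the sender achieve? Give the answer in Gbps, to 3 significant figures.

4.45 Gbps

t_tx = L/R = 4000/13000000000 = 3.07692e-07 s.
t_prop = 62/210000000 = 2.95238e-07 s; RTT = 5.90476e-07 s.
Cycle = t_tx + RTT = 8.98168e-07 s.
Throughput = L / cycle = 4000 / 8.98168e-07 = 4.45 Gbps.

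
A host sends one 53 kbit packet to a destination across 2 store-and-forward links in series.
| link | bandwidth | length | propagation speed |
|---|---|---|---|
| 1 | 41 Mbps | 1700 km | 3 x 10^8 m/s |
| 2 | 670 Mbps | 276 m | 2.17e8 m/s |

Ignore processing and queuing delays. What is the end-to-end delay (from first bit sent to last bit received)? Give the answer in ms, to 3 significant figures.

7.04 ms

L = 53000 bits.
Transmission delays (L/R per hop): 1.29268, 0.0791045 ms; sum = 1.37179 ms.
Propagation delays (d/s per hop): 5.66667, 0.00127189 ms; sum = 5.66794 ms.
End-to-end = 7.04 ms.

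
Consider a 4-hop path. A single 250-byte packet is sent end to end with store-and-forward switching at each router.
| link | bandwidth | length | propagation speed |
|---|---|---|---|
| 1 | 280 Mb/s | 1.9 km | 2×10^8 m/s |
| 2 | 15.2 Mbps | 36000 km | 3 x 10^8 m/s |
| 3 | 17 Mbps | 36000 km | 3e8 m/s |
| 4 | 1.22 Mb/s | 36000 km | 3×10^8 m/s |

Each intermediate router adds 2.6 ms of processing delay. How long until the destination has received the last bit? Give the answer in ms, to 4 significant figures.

369.7 ms

L = 250 × 8 = 2000 bits.
Transmission delays (L/R per hop): 0.00714286, 0.131579, 0.117647, 1.63934 ms; sum = 1.89571 ms.
Propagation delays (d/s per hop): 0.0095, 120, 120, 120 ms; sum = 360.01 ms.
Processing at 3 router(s): 3 × 2.6 ms = 7.8 ms.
End-to-end = 369.7 ms.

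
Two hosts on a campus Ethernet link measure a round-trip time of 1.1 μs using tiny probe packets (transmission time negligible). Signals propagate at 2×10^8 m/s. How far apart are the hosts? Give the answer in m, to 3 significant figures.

110 m

One-way propagation = RTT/2 = 0.55 μs.
d = s × t = 200000000 × 5.5e-07 = 110 m.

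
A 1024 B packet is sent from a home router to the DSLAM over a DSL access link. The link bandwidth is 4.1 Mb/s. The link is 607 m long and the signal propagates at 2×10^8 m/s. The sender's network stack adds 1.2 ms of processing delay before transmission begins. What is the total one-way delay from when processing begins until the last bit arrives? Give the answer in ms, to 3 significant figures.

3.20 ms

L = 1024 × 8 = 8192 bits.
Transmission delay = L/R = 8192 / 4.1e+06 = 1.99805 ms.
Propagation delay = d/s = 607 m / 200000000 m/s = 0.003035 ms.
Plus processing delay 1.2 ms = 1.2 ms.
Total = 3.20 ms.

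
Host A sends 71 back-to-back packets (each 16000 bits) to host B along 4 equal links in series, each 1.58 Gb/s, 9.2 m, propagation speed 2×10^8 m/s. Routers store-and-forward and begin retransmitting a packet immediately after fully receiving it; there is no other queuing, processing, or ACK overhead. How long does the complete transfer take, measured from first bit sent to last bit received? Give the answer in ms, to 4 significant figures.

0.7496 ms

Per-hop transmission t_tx = L/R = 16000/1580000000 = 0.0101266 ms.
Per-hop propagation t_prop = 9.2/200000000 = 4.6e-05 ms.
Pipeline fill: first packet needs 4·t_tx to clear all hops; remaining 70 packets each add one t_tx.
Total = (4+71-1)·t_tx + 4·t_prop = 74·0.0101266 + 4·4.6e-05 = 0.7496 ms.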